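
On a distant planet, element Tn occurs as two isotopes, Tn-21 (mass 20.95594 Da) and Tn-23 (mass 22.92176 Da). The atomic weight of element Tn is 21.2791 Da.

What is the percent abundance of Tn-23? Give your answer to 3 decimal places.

16.439%

With x = fraction of Tn-21 (so Tn-23 is 1 − x):
20.95594·x + 22.92176·(1 − x) = 21.2791
(20.95594 − 22.92176)·x = 21.2791 − 22.92176
x = -1.64266 / -1.96582 = 0.83561 → 83.561% Tn-21, 16.439% Tn-23.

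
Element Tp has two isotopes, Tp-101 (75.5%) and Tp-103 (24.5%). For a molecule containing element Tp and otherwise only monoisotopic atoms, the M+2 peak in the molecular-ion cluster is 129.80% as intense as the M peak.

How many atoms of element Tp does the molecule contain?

With n Tp atoms, P(M+2)/P(M) = C(n,1)·p^(n−1)q / p^n = n·q/p = n · 0.245/0.755.
n = 1.2980 × 0.755/0.245 = 4.00 ≈ 4

4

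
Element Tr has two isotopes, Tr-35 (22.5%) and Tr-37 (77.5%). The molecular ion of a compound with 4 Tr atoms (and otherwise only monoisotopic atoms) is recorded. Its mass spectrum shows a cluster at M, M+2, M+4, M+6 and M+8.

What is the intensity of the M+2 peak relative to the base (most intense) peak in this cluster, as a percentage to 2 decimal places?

8.43%

Binomial terms of (0.225 + 0.775)^4: M 0.0026, M+2 0.0353, M+4 0.1824, M+6 0.4189, M+8 0.3608 → M+6 is the base peak.
P(M+6) = C(4,3) × 0.225^1 × 0.775^3 = 4 × 0.2250 × 0.46548438 = 0.418936 (base)
P(M+2) = C(4,1) × 0.225^3 × 0.775^1 = 4 × 0.01139063 × 0.7750 = 0.035311
Relative intensity = 0.035311 / 0.418936 × 100 = 8.43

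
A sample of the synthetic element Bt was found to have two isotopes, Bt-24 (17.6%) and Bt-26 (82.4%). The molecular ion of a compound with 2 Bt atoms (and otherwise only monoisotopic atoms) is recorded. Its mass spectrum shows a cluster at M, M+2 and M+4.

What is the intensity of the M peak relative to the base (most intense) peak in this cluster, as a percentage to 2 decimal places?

4.56%

Term probabilities: M 0.0310, M+2 0.2900, M+4 0.6790. Base peak = M+4.
P(M+4) = C(2,2) × 0.176^0 × 0.824^2 = 1 × 1.0000 × 0.678976 = 0.678976 (base)
P(M) = C(2,0) × 0.176^2 × 0.824^0 = 1 × 0.030976 × 1.0000 = 0.030976
Relative intensity = 0.030976 / 0.678976 × 100 = 4.56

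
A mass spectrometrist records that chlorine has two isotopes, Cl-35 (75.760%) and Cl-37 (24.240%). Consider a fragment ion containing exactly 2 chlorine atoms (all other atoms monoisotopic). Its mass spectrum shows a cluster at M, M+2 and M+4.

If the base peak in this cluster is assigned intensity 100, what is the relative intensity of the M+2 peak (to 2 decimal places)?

63.99

Term probabilities: M 0.5740, M+2 0.3673, M+4 0.0588. Base peak = M.
P(M) = C(2,0) × 0.75760^2 × 0.24240^0 = 1 × 0.57395776 × 1.0000 = 0.573958 (base)
P(M+2) = C(2,1) × 0.75760^1 × 0.24240^1 = 2 × 0.7576 × 0.2424 = 0.367284
Relative intensity = 0.367284 / 0.573958 × 100 = 63.99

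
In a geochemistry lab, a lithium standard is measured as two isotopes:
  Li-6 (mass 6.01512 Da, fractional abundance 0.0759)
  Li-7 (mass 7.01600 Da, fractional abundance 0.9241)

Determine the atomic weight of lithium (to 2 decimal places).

Weight each isotope mass by its fractional abundance: 0.0759 × 6.01512 + 0.9241 × 7.01600
= 0.456548 + 6.483486 = 6.940034 Da

6.94 Da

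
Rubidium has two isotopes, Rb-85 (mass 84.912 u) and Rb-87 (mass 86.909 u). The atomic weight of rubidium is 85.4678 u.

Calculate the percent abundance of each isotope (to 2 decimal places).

Rb-85: 72.17%, Rb-87: 27.83%

With x = fraction of Rb-85 (so Rb-87 is 1 − x):
84.912·x + 86.909·(1 − x) = 85.4678
(84.912 − 86.909)·x = 85.4678 − 86.909
x = -1.4412 / -1.997 = 0.72168 → 72.17% Rb-85, 27.83% Rb-87.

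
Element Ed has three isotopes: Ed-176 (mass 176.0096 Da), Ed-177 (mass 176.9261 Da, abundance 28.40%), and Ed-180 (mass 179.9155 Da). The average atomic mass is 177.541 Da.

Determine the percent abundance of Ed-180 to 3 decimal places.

Let x and y be the fractions of Ed-176 and Ed-180. Then x + y = 1 − 0.2840 = 0.7160 and 176.0096x + 179.9155y = 177.541 − 0.2840×176.9261 = 127.2939876.
Substituting: 176.0096x + 179.9155(0.7160 − x) = 127.2939876
(176.0096 − 179.9155)x = -1.5255104  ⇒  x = 0.39057, y = 0.32543
Ed-176: 39.057%, Ed-180: 32.543%.

32.543%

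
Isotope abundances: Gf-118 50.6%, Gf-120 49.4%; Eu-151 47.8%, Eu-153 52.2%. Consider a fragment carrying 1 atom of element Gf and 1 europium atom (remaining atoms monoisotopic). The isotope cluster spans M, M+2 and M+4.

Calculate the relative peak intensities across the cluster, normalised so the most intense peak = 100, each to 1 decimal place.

Element Gf pattern (n=1): 0.5060 : 0.4940
Europium pattern (n=1): 0.4780 : 0.5220
Convolve the two distributions (both contribute in 2-u steps):
  M: 0.5060×0.4780 = 0.241868
  M+2: 0.5060×0.5220 + 0.4940×0.4780 = 0.500264
  M+4: 0.4940×0.5220 = 0.257868
Scale to base peak (0.500264) = 100: 48.3 : 100.0 : 51.5

48.3 : 100.0 : 51.5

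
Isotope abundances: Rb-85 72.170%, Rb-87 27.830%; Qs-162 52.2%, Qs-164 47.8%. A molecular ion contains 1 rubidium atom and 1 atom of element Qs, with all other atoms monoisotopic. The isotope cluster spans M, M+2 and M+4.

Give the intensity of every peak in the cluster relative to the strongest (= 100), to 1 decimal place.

76.8 : 100.0 : 27.1

Rubidium pattern (n=1): 0.7217 : 0.2783
Element Qs pattern (n=1): 0.5220 : 0.4780
Convolve the two distributions (both contribute in 2-u steps):
  M: 0.7217×0.5220 = 0.376727
  M+2: 0.7217×0.4780 + 0.2783×0.5220 = 0.490245
  M+4: 0.2783×0.4780 = 0.133027
Scale to base peak (0.490245) = 100: 76.8 : 100.0 : 27.1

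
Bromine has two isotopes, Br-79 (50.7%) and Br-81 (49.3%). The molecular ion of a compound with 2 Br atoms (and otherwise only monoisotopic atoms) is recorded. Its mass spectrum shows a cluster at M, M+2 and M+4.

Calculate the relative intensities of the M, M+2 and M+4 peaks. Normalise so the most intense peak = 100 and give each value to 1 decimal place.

Expanding (0.507 + 0.493)^2:
P(M) = 0.507^2 = 0.257049
P(M+2) = 2 × 0.507^1 × 0.493^1 = 0.499902
P(M+4) = 0.493^2 = 0.243049
The M+2 peak is largest (0.499902); scaling to 100 gives 51.4 : 100.0 : 48.6.

51.4 : 100.0 : 48.6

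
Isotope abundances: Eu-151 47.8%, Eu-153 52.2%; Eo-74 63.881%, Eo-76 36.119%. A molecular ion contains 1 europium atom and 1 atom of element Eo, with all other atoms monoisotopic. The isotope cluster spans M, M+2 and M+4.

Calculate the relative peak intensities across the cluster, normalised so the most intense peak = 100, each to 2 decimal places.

60.33 : 100.00 : 37.25

Europium pattern (n=1): 0.4780 : 0.5220
Element Eo pattern (n=1): 0.63881 : 0.36119
Convolve the two distributions (both contribute in 2-u steps):
  M: 0.4780×0.63881 = 0.305351
  M+2: 0.4780×0.36119 + 0.5220×0.63881 = 0.506108
  M+4: 0.5220×0.36119 = 0.188541
Scale to base peak (0.506108) = 100: 60.33 : 100.00 : 37.25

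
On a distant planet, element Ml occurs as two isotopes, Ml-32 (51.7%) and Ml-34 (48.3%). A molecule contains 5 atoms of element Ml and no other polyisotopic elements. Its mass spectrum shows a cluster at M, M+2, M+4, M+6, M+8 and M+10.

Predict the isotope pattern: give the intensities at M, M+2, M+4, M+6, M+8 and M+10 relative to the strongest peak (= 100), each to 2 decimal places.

11.46 : 53.52 : 100.00 : 93.42 : 43.64 : 8.15

Each Ml atom is independently Ml-32 (p = 0.517) or Ml-34 (q = 0.483); the cluster is the binomial expansion (p + q)^5.
P(M) = 0.517^5 = 0.036936
P(M+2) = 5 × 0.517^4 × 0.483^1 = 0.172536
P(M+4) = 10 × 0.517^3 × 0.483^2 = 0.322378
P(M+6) = 10 × 0.517^2 × 0.483^3 = 0.301177
P(M+8) = 5 × 0.517^1 × 0.483^4 = 0.140685
P(M+10) = 0.483^5 = 0.026287
The M+4 peak is largest (0.322378); scaling to 100 gives 11.46 : 53.52 : 100.00 : 93.42 : 43.64 : 8.15.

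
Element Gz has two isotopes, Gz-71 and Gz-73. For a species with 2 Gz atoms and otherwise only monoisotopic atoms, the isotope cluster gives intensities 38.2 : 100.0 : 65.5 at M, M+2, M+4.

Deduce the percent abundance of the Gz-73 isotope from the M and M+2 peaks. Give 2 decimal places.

56.69%

If p is the fraction of Gz that is Gz-71, then I(M+2)/I(M) = [C(2,1)·p^1·(1−p)] / p^2 = 2·(1−p)/p = 100.0/38.2 = 2.6178
(1−p)/p = 2.6178/2 = 1.3089  ⇒  p = 1/(1 + 1.3089) = 0.4331
Gz-71: 43.31%, Gz-73: 56.69%.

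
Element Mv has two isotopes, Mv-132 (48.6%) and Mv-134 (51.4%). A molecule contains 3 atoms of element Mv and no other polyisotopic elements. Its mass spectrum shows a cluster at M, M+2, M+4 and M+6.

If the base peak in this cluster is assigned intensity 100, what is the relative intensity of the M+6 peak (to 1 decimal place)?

(0.486 + 0.514)^3 gives M 0.1148, M+2 0.3642, M+4 0.3852, M+6 0.1358; the largest is M+4.
P(M+4) = C(3,2) × 0.486^1 × 0.514^2 = 3 × 0.4860 × 0.264196 = 0.385198 (base)
P(M+6) = C(3,3) × 0.486^0 × 0.514^3 = 1 × 1.0000 × 0.13579674 = 0.135797
Relative intensity = 0.135797 / 0.385198 × 100 = 35.3

35.3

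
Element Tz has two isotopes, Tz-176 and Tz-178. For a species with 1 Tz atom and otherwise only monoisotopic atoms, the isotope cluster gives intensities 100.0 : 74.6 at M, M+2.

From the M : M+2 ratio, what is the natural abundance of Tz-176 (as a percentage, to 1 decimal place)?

Let p = fractional abundance of Tz-176. I(M+2)/I(M) = [C(1,1)·p^0·(1−p)] / p^1 = 1·(1−p)/p = 74.6/100.0 = 0.7460
(1−p)/p = 0.7460/1 = 0.7460  ⇒  p = 1/(1 + 0.7460) = 0.5727
Tz-176: 57.3%, Tz-178: 42.7%.

57.3%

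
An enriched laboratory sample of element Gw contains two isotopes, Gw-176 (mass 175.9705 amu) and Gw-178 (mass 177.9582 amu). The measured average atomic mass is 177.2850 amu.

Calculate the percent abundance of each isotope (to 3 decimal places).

Let x be the fractional abundance of Gw-176; then Gw-178 has abundance 1 − x.
175.9705·x + 177.9582·(1 − x) = 177.2850
(175.9705 − 177.9582)·x = 177.2850 − 177.9582
x = -0.6732 / -1.9877 = 0.33868 → 33.868% Gw-176, 66.132% Gw-178.

Gw-176: 33.868%, Gw-178: 66.132%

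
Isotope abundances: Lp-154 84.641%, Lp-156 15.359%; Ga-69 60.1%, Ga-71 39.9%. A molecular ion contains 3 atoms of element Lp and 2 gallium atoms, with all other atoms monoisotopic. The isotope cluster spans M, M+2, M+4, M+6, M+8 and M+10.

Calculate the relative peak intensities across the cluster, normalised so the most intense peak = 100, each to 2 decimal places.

Element Lp pattern (n=3): 0.60637649 : 0.33010018 : 0.05990015 : 0.00362317
Gallium pattern (n=2): 0.361201 : 0.479598 : 0.159201
Convolve the two distributions (both contribute in 2-u steps):
  M: 0.60637649×0.361201 = 0.219024
  M+2: 0.60637649×0.479598 + 0.33010018×0.361201 = 0.410049
  M+4: 0.60637649×0.159201 + 0.33010018×0.479598 + 0.05990015×0.361201 = 0.276487
  M+6: 0.33010018×0.159201 + 0.05990015×0.479598 + 0.00362317×0.361201 = 0.082589
  M+8: 0.05990015×0.159201 + 0.00362317×0.479598 = 0.011274
  M+10: 0.00362317×0.159201 = 0.000577
Scale to base peak (0.410049) = 100: 53.41 : 100.00 : 67.43 : 20.14 : 2.75 : 0.14

53.41 : 100.00 : 67.43 : 20.14 : 2.75 : 0.14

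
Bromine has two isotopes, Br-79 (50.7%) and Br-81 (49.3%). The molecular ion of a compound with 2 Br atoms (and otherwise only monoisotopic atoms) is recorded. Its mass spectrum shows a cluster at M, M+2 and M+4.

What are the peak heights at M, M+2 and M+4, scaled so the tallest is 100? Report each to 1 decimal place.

51.4 : 100.0 : 48.6

Each Br atom is independently Br-79 (p = 0.507) or Br-81 (q = 0.493); the cluster is the binomial expansion (p + q)^2.
P(M) = 0.507^2 = 0.257049
P(M+2) = 2 × 0.507^1 × 0.493^1 = 0.499902
P(M+4) = 0.493^2 = 0.243049
The M+2 peak is largest (0.499902); scaling to 100 gives 51.4 : 100.0 : 48.6.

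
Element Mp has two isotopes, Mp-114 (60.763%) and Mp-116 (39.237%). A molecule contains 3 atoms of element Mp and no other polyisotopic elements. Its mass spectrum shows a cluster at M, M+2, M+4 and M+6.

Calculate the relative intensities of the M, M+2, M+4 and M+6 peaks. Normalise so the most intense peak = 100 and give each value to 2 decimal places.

Expanding (0.60763 + 0.39237)^3:
P(M) = 0.60763^3 = 0.224346
P(M+2) = 3 × 0.60763^2 × 0.39237^1 = 0.434606
P(M+4) = 3 × 0.60763^1 × 0.39237^2 = 0.280642
P(M+6) = 0.39237^3 = 0.060407
The M+2 peak is largest (0.434606); scaling to 100 gives 51.62 : 100.00 : 64.57 : 13.90.

51.62 : 100.00 : 64.57 : 13.90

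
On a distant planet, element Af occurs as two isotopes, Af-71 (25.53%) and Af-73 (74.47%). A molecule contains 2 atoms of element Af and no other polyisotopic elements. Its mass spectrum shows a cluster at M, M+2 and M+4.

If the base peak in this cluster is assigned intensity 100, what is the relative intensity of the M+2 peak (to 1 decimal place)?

Term probabilities: M 0.0652, M+2 0.3802, M+4 0.5546. Base peak = M+4.
P(M+4) = C(2,2) × 0.2553^0 × 0.7447^2 = 1 × 1.0000 × 0.55457809 = 0.554578 (base)
P(M+2) = C(2,1) × 0.2553^1 × 0.7447^1 = 2 × 0.2553 × 0.7447 = 0.380244
Relative intensity = 0.380244 / 0.554578 × 100 = 68.6

68.6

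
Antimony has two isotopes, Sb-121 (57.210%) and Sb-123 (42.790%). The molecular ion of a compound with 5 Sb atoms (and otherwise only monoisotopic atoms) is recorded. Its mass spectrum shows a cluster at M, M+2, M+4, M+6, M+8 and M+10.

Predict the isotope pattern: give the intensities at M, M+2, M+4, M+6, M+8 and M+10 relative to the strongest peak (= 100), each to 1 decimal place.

Expanding (0.57210 + 0.42790)^5:
P(M) = 0.57210^5 = 0.061286
P(M+2) = 5 × 0.57210^4 × 0.42790^1 = 0.229192
P(M+4) = 10 × 0.57210^3 × 0.42790^2 = 0.342847
P(M+6) = 10 × 0.57210^2 × 0.42790^3 = 0.256431
P(M+8) = 5 × 0.57210^1 × 0.42790^4 = 0.095898
P(M+10) = 0.42790^5 = 0.014345
The M+4 peak is largest (0.342847); scaling to 100 gives 17.9 : 66.8 : 100.0 : 74.8 : 28.0 : 4.2.

17.9 : 66.8 : 100.0 : 74.8 : 28.0 : 4.2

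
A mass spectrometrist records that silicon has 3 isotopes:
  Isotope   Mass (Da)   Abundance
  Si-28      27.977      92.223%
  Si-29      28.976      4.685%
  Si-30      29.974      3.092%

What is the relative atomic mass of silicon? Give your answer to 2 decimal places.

Average mass = Σ (abundance × isotope mass) = 0.92223 × 27.977 + 0.04685 × 28.976 + 0.03092 × 29.974
= 25.8012 + 1.3575 + 0.9268 = 28.0855 Da

28.09 Da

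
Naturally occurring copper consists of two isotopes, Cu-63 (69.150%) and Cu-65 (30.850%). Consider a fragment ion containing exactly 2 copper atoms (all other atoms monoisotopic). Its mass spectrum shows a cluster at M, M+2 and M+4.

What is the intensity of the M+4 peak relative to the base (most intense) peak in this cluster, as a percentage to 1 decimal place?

(0.69150 + 0.30850)^2 gives M 0.4782, M+2 0.4267, M+4 0.0952; the largest is M.
P(M) = C(2,0) × 0.69150^2 × 0.30850^0 = 1 × 0.47817225 × 1.0000 = 0.478172 (base)
P(M+4) = C(2,2) × 0.69150^0 × 0.30850^2 = 1 × 1.0000 × 0.09517225 = 0.095172
Relative intensity = 0.095172 / 0.478172 × 100 = 19.9

19.9%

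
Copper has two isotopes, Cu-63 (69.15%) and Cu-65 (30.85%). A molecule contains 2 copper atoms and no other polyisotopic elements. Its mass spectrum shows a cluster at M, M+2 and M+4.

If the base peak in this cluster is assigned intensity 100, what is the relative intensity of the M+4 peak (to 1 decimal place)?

Term probabilities: M 0.4782, M+2 0.4267, M+4 0.0952. Base peak = M.
P(M) = C(2,0) × 0.6915^2 × 0.3085^0 = 1 × 0.47817225 × 1.0000 = 0.478172 (base)
P(M+4) = C(2,2) × 0.6915^0 × 0.3085^2 = 1 × 1.0000 × 0.09517225 = 0.095172
Relative intensity = 0.095172 / 0.478172 × 100 = 19.9

19.9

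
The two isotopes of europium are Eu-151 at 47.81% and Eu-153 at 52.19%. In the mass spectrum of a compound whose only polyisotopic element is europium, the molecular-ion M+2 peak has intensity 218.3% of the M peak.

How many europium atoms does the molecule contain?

The M+2/M ratio from n Eu atoms is n · q/p = n · 0.5219/0.4781.
n = 2.183 × 0.4781/0.5219 = 2.00 ≈ 2

2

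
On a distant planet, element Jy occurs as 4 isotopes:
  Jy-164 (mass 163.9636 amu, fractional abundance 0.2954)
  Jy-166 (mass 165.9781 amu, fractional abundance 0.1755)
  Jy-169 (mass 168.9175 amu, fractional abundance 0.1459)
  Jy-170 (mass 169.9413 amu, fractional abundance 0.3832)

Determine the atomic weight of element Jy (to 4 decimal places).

167.3306 amu

Weight each isotope mass by its fractional abundance: 0.2954 × 163.9636 + 0.1755 × 165.9781 + 0.1459 × 168.9175 + 0.3832 × 169.9413
= 48.43485 + 29.12916 + 24.64506 + 65.12151 = 167.33058 amu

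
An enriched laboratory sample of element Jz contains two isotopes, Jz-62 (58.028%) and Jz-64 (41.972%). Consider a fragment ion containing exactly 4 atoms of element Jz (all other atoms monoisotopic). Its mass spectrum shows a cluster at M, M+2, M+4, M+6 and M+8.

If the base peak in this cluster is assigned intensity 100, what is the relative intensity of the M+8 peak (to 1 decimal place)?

8.7

Term probabilities: M 0.1134, M+2 0.3280, M+4 0.3559, M+6 0.1716, M+8 0.0310. Base peak = M+4.
P(M+4) = C(4,2) × 0.58028^2 × 0.41972^2 = 6 × 0.33672488 × 0.17616488 = 0.355915 (base)
P(M+8) = C(4,4) × 0.58028^0 × 0.41972^4 = 1 × 1.0000 × 0.03103406 = 0.031034
Relative intensity = 0.031034 / 0.355915 × 100 = 8.7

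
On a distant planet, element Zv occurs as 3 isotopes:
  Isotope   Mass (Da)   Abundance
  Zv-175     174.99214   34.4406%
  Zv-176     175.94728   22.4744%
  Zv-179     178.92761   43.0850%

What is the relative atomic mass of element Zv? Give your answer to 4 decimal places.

Average mass = Σ (abundance × isotope mass) = 0.344406 × 174.99214 + 0.224744 × 175.94728 + 0.430850 × 178.92761
= 60.268343 + 39.543095 + 77.090961 = 176.902399 Da

176.9024 Da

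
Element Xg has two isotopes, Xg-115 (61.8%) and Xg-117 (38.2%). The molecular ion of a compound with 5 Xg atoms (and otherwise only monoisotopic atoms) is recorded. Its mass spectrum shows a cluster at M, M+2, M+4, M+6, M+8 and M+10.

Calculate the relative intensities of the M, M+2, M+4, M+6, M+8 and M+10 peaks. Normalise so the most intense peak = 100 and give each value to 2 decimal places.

26.17 : 80.89 : 100.00 : 61.81 : 19.10 : 2.36

Expanding (0.618 + 0.382)^5:
P(M) = 0.618^5 = 0.090145
P(M+2) = 5 × 0.618^4 × 0.382^1 = 0.278604
P(M+4) = 10 × 0.618^3 × 0.382^2 = 0.344423
P(M+6) = 10 × 0.618^2 × 0.382^3 = 0.212896
P(M+8) = 5 × 0.618^1 × 0.382^4 = 0.065798
P(M+10) = 0.382^5 = 0.008134
The M+4 peak is largest (0.344423); scaling to 100 gives 26.17 : 80.89 : 100.00 : 61.81 : 19.10 : 2.36.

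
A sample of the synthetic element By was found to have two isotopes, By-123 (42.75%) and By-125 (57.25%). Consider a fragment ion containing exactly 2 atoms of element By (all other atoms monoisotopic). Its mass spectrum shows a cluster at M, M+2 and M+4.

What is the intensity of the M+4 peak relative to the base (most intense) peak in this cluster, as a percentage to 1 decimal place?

Term probabilities: M 0.1828, M+2 0.4895, M+4 0.3278. Base peak = M+2.
P(M+2) = C(2,1) × 0.4275^1 × 0.5725^1 = 2 × 0.4275 × 0.5725 = 0.489488 (base)
P(M+4) = C(2,2) × 0.4275^0 × 0.5725^2 = 1 × 1.0000 × 0.32775625 = 0.327756
Relative intensity = 0.327756 / 0.489488 × 100 = 67.0

67.0%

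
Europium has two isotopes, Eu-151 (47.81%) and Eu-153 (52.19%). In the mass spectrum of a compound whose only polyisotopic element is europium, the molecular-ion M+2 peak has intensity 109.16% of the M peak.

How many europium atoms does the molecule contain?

1

The M+2/M ratio from n Eu atoms is n · q/p = n · 0.5219/0.4781.
n = 1.0916 × 0.4781/0.5219 = 1.00 ≈ 1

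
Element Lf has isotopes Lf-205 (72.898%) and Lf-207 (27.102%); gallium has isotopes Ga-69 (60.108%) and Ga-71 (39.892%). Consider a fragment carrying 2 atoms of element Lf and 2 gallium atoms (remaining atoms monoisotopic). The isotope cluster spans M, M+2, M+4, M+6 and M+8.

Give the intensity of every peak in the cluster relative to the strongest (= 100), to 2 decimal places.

Element Lf pattern (n=2): 0.53141184 : 0.39513632 : 0.07345184
Gallium pattern (n=2): 0.36129717 : 0.47956567 : 0.15913717
Convolve the two distributions (both contribute in 2-u steps):
  M: 0.53141184×0.36129717 = 0.191998
  M+2: 0.53141184×0.47956567 + 0.39513632×0.36129717 = 0.397609
  M+4: 0.53141184×0.15913717 + 0.39513632×0.47956567 + 0.07345184×0.36129717 = 0.300599
  M+6: 0.39513632×0.15913717 + 0.07345184×0.47956567 = 0.098106
  M+8: 0.07345184×0.15913717 = 0.011689
Scale to base peak (0.397609) = 100: 48.29 : 100.00 : 75.60 : 24.67 : 2.94

48.29 : 100.00 : 75.60 : 24.67 : 2.94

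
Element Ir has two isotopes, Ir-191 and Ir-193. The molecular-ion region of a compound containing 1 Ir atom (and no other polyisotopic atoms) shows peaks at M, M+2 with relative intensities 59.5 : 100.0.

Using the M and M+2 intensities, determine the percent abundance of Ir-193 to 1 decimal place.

Let p = fractional abundance of Ir-191. I(M+2)/I(M) = [C(1,1)·p^0·(1−p)] / p^1 = 1·(1−p)/p = 100.0/59.5 = 1.6807
(1−p)/p = 1.6807/1 = 1.6807  ⇒  p = 1/(1 + 1.6807) = 0.3730
Ir-191: 37.3%, Ir-193: 62.7%.

62.7%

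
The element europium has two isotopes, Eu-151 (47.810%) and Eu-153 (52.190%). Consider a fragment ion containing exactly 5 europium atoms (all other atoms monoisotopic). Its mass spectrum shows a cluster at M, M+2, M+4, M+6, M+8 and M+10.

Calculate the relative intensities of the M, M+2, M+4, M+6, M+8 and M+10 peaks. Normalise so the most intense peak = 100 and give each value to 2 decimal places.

7.69 : 41.96 : 91.61 : 100.00 : 54.58 : 11.92

Each Eu atom is independently Eu-151 (p = 0.47810) or Eu-153 (q = 0.52190); the cluster is the binomial expansion (p + q)^5.
P(M) = 0.47810^5 = 0.024980
P(M+2) = 5 × 0.47810^4 × 0.52190^1 = 0.136343
P(M+4) = 10 × 0.47810^3 × 0.52190^2 = 0.297667
P(M+6) = 10 × 0.47810^2 × 0.52190^3 = 0.324937
P(M+8) = 5 × 0.47810^1 × 0.52190^4 = 0.177353
P(M+10) = 0.52190^5 = 0.038720
The M+6 peak is largest (0.324937); scaling to 100 gives 7.69 : 41.96 : 91.61 : 100.00 : 54.58 : 11.92.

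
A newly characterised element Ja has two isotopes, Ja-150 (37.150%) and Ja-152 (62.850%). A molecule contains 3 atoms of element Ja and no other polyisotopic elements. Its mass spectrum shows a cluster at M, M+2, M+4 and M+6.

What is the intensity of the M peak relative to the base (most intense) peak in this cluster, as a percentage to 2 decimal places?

11.65%

Term probabilities: M 0.0513, M+2 0.2602, M+4 0.4402, M+6 0.2483. Base peak = M+4.
P(M+4) = C(3,2) × 0.37150^1 × 0.62850^2 = 3 × 0.3715 × 0.39501225 = 0.440241 (base)
P(M) = C(3,0) × 0.37150^3 × 0.62850^0 = 1 × 0.05127155 × 1.0000 = 0.051272
Relative intensity = 0.051272 / 0.440241 × 100 = 11.65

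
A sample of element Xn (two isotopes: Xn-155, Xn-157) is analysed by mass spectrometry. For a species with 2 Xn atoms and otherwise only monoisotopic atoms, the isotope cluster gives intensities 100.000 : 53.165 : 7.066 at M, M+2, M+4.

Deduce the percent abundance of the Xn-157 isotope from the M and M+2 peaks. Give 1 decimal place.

21.0%

Let p = fractional abundance of Xn-155. I(M+2)/I(M) = [C(2,1)·p^1·(1−p)] / p^2 = 2·(1−p)/p = 53.165/100.000 = 0.5316
(1−p)/p = 0.5316/2 = 0.2658  ⇒  p = 1/(1 + 0.2658) = 0.7900
Xn-155: 79.0%, Xn-157: 21.0%.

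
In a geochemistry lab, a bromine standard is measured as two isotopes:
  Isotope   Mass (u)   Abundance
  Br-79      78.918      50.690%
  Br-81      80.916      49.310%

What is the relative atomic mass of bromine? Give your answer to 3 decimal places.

Average mass = Σ (abundance × isotope mass) = 0.50690 × 78.918 + 0.49310 × 80.916
= 40.0035 + 39.8997 = 79.9032 u

79.903 u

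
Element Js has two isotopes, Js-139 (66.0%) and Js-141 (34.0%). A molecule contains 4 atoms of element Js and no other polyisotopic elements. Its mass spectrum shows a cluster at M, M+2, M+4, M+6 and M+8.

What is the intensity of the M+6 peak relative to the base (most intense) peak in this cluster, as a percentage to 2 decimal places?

Binomial terms of (0.660 + 0.340)^4: M 0.1897, M+2 0.3910, M+4 0.3021, M+6 0.1038, M+8 0.0134 → M+2 is the base peak.
P(M+2) = C(4,1) × 0.660^3 × 0.340^1 = 4 × 0.287496 × 0.3400 = 0.390995 (base)
P(M+6) = C(4,3) × 0.660^1 × 0.340^3 = 4 × 0.6600 × 0.039304 = 0.103763
Relative intensity = 0.103763 / 0.390995 × 100 = 26.54

26.54%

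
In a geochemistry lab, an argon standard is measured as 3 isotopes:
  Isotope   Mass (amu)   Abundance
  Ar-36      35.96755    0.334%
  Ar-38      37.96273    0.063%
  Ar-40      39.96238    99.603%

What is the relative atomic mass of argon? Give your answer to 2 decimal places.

Ar = Σ fᵢ·mᵢ = 0.00334 × 35.96755 + 0.00063 × 37.96273 + 0.99603 × 39.96238
= 0.120132 + 0.023917 + 39.803729 = 39.947778 amu

39.95 amu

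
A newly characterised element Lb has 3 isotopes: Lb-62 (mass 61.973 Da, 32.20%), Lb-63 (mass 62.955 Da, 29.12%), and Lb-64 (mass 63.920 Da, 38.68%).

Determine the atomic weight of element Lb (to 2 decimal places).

Weight each isotope mass by its fractional abundance: 0.3220 × 61.973 + 0.2912 × 62.955 + 0.3868 × 63.920
= 19.9553 + 18.3325 + 24.7243 = 63.0121 Da

63.01 Da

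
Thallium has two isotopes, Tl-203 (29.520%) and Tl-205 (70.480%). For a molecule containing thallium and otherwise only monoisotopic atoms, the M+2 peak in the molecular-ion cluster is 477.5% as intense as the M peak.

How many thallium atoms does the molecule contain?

For n independent Tl atoms, I(M+2)/I(M) = n · (abundance Tl-205) / (abundance Tl-203) = n · 0.70480/0.29520.
n = 4.775 × 0.29520/0.70480 = 2.00 ≈ 2

2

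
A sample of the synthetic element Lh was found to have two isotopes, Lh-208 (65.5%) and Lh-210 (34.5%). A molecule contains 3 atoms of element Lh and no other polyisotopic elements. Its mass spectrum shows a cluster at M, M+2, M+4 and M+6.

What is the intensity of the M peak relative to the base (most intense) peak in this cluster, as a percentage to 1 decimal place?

Term probabilities: M 0.2810, M+2 0.4440, M+4 0.2339, M+6 0.0411. Base peak = M+2.
P(M+2) = C(3,1) × 0.655^2 × 0.345^1 = 3 × 0.429025 × 0.3450 = 0.444041 (base)
P(M) = C(3,0) × 0.655^3 × 0.345^0 = 1 × 0.28101138 × 1.0000 = 0.281011
Relative intensity = 0.281011 / 0.444041 × 100 = 63.3

63.3%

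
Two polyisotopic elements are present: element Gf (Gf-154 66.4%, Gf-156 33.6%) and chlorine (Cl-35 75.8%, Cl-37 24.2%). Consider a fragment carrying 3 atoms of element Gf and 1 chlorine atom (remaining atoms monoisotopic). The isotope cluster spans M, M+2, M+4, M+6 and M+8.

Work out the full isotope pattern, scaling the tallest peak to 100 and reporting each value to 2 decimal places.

Element Gf pattern (n=3): 0.29275494 : 0.44442317 : 0.22488883 : 0.03793306
Chlorine pattern (n=1): 0.7580 : 0.2420
Convolve the two distributions (both contribute in 2-u steps):
  M: 0.29275494×0.7580 = 0.221908
  M+2: 0.29275494×0.2420 + 0.44442317×0.7580 = 0.407719
  M+4: 0.44442317×0.2420 + 0.22488883×0.7580 = 0.278016
  M+6: 0.22488883×0.2420 + 0.03793306×0.7580 = 0.083176
  M+8: 0.03793306×0.2420 = 0.009180
Scale to base peak (0.407719) = 100: 54.43 : 100.00 : 68.19 : 20.40 : 2.25

54.43 : 100.00 : 68.19 : 20.40 : 2.25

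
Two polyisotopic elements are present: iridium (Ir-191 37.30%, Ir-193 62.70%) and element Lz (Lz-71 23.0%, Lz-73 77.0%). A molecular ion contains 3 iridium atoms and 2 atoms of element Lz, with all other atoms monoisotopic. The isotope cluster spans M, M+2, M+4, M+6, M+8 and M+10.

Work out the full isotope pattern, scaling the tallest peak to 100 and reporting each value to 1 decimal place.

Iridium pattern (n=3): 0.05189512 : 0.26170165 : 0.43991135 : 0.24649188
Element Lz pattern (n=2): 0.0529 : 0.3542 : 0.5929
Convolve the two distributions (both contribute in 2-u steps):
  M: 0.05189512×0.0529 = 0.002745
  M+2: 0.05189512×0.3542 + 0.26170165×0.0529 = 0.032225
  M+4: 0.05189512×0.5929 + 0.26170165×0.3542 + 0.43991135×0.0529 = 0.146735
  M+6: 0.26170165×0.5929 + 0.43991135×0.3542 + 0.24649188×0.0529 = 0.324019
  M+8: 0.43991135×0.5929 + 0.24649188×0.3542 = 0.348131
  M+10: 0.24649188×0.5929 = 0.146145
Scale to base peak (0.348131) = 100: 0.8 : 9.3 : 42.1 : 93.1 : 100.0 : 42.0

0.8 : 9.3 : 42.1 : 93.1 : 100.0 : 42.0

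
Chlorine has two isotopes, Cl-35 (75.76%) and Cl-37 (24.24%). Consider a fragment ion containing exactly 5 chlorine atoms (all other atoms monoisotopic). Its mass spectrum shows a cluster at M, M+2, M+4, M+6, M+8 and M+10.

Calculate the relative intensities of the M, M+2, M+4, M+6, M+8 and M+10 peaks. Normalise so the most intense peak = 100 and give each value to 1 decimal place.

Expanding (0.7576 + 0.2424)^5:
P(M) = 0.7576^5 = 0.249574
P(M+2) = 5 × 0.7576^4 × 0.2424^1 = 0.399266
P(M+4) = 10 × 0.7576^3 × 0.2424^2 = 0.255497
P(M+6) = 10 × 0.7576^2 × 0.2424^3 = 0.081748
P(M+8) = 5 × 0.7576^1 × 0.2424^4 = 0.013078
P(M+10) = 0.2424^5 = 0.000837
The M+2 peak is largest (0.399266); scaling to 100 gives 62.5 : 100.0 : 64.0 : 20.5 : 3.3 : 0.2.

62.5 : 100.0 : 64.0 : 20.5 : 3.3 : 0.2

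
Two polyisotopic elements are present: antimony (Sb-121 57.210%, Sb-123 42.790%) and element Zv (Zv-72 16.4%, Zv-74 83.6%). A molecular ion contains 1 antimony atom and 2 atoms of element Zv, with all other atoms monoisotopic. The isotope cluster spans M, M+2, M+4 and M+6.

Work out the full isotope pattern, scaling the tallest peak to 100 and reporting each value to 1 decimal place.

3.0 : 32.6 : 100.0 : 57.8

Antimony pattern (n=1): 0.5721 : 0.4279
Element Zv pattern (n=2): 0.026896 : 0.274208 : 0.698896
Convolve the two distributions (both contribute in 2-u steps):
  M: 0.5721×0.026896 = 0.015387
  M+2: 0.5721×0.274208 + 0.4279×0.026896 = 0.168383
  M+4: 0.5721×0.698896 + 0.4279×0.274208 = 0.517172
  M+6: 0.4279×0.698896 = 0.299058
Scale to base peak (0.517172) = 100: 3.0 : 32.6 : 100.0 : 57.8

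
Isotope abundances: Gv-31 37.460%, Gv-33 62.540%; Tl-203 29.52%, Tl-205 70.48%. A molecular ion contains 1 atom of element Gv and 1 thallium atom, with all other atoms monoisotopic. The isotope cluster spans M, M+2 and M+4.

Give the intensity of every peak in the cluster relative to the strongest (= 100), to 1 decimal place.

Element Gv pattern (n=1): 0.3746 : 0.6254
Thallium pattern (n=1): 0.2952 : 0.7048
Convolve the two distributions (both contribute in 2-u steps):
  M: 0.3746×0.2952 = 0.110582
  M+2: 0.3746×0.7048 + 0.6254×0.2952 = 0.448636
  M+4: 0.6254×0.7048 = 0.440782
Scale to base peak (0.448636) = 100: 24.6 : 100.0 : 98.2

24.6 : 100.0 : 98.2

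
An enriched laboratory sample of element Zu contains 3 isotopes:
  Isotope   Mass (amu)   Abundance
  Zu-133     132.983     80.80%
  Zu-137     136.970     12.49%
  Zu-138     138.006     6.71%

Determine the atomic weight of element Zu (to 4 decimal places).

133.8180 amu

Average mass = Σ (abundance × isotope mass) = 0.8080 × 132.983 + 0.1249 × 136.970 + 0.0671 × 138.006
= 107.45026 + 17.10755 + 9.26020 = 133.81801 amu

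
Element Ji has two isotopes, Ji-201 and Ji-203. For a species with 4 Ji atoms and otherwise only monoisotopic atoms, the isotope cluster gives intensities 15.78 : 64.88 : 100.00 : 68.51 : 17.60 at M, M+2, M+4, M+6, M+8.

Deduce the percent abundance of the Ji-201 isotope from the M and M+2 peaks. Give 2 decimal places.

49.31%

If p is the fraction of Ji that is Ji-201, then I(M+2)/I(M) = [C(4,1)·p^3·(1−p)] / p^4 = 4·(1−p)/p = 64.88/15.78 = 4.1115
(1−p)/p = 4.1115/4 = 1.0279  ⇒  p = 1/(1 + 1.0279) = 0.4931
Ji-201: 49.31%, Ji-203: 50.69%.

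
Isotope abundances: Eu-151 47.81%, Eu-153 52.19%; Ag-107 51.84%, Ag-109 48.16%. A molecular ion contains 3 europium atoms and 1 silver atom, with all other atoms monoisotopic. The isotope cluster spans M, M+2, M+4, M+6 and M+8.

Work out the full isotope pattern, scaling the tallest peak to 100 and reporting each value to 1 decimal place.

15.1 : 63.5 : 100.0 : 69.8 : 18.3

Europium pattern (n=3): 0.10928391 : 0.3578871 : 0.39067407 : 0.14215492
Silver pattern (n=1): 0.5184 : 0.4816
Convolve the two distributions (both contribute in 2-u steps):
  M: 0.10928391×0.5184 = 0.056653
  M+2: 0.10928391×0.4816 + 0.3578871×0.5184 = 0.238160
  M+4: 0.3578871×0.4816 + 0.39067407×0.5184 = 0.374884
  M+6: 0.39067407×0.4816 + 0.14215492×0.5184 = 0.261842
  M+8: 0.14215492×0.4816 = 0.068462
Scale to base peak (0.374884) = 100: 15.1 : 63.5 : 100.0 : 69.8 : 18.3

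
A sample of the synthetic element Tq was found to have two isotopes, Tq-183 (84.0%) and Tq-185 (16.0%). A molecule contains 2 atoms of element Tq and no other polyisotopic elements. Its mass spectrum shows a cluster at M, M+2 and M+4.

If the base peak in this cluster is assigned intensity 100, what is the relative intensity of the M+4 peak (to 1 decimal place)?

Term probabilities: M 0.7056, M+2 0.2688, M+4 0.0256. Base peak = M.
P(M) = C(2,0) × 0.840^2 × 0.160^0 = 1 × 0.7056 × 1.0000 = 0.705600 (base)
P(M+4) = C(2,2) × 0.840^0 × 0.160^2 = 1 × 1.0000 × 0.0256 = 0.025600
Relative intensity = 0.025600 / 0.705600 × 100 = 3.6

3.6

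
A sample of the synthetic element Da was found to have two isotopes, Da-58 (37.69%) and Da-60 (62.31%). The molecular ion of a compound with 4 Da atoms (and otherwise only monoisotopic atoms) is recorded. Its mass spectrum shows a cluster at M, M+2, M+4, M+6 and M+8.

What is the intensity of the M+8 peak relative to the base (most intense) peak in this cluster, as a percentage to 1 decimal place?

41.3%

(0.3769 + 0.6231)^4 gives M 0.0202, M+2 0.1334, M+4 0.3309, M+6 0.3647, M+8 0.1507; the largest is M+6.
P(M+6) = C(4,3) × 0.3769^1 × 0.6231^3 = 4 × 0.3769 × 0.24192082 = 0.364720 (base)
P(M+8) = C(4,4) × 0.3769^0 × 0.6231^4 = 1 × 1.0000 × 0.15074087 = 0.150741
Relative intensity = 0.150741 / 0.364720 × 100 = 41.3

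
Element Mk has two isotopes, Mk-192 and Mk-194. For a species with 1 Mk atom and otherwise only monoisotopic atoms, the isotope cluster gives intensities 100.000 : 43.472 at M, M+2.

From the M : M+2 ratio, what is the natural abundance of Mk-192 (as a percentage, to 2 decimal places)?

69.70%

If p is the fraction of Mk that is Mk-192, then I(M+2)/I(M) = [C(1,1)·p^0·(1−p)] / p^1 = 1·(1−p)/p = 43.472/100.000 = 0.4347
(1−p)/p = 0.4347/1 = 0.4347  ⇒  p = 1/(1 + 0.4347) = 0.6970
Mk-192: 69.70%, Mk-194: 30.30%.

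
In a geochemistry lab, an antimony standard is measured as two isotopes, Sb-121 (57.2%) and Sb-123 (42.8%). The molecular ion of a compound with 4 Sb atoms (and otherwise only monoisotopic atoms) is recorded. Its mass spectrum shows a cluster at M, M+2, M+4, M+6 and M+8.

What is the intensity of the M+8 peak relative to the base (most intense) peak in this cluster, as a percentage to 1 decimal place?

Term probabilities: M 0.1070, M+2 0.3204, M+4 0.3596, M+6 0.1794, M+8 0.0336. Base peak = M+4.
P(M+4) = C(4,2) × 0.572^2 × 0.428^2 = 6 × 0.327184 × 0.183184 = 0.359609 (base)
P(M+8) = C(4,4) × 0.572^0 × 0.428^4 = 1 × 1.0000 × 0.03355638 = 0.033556
Relative intensity = 0.033556 / 0.359609 × 100 = 9.3

9.3%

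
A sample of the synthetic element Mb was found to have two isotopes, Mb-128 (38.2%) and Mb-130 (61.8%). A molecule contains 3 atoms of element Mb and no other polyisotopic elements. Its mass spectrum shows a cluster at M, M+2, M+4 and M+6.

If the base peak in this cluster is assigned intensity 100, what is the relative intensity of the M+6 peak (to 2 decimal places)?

53.93

Binomial terms of (0.382 + 0.618)^3: M 0.0557, M+2 0.2705, M+4 0.4377, M+6 0.2360 → M+4 is the base peak.
P(M+4) = C(3,2) × 0.382^1 × 0.618^2 = 3 × 0.3820 × 0.381924 = 0.437685 (base)
P(M+6) = C(3,3) × 0.382^0 × 0.618^3 = 1 × 1.0000 × 0.23602903 = 0.236029
Relative intensity = 0.236029 / 0.437685 × 100 = 53.93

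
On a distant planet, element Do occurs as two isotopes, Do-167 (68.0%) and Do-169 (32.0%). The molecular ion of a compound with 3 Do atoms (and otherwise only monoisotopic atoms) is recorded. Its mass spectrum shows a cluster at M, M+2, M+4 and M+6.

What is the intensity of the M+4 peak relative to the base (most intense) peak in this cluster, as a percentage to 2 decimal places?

Term probabilities: M 0.3144, M+2 0.4439, M+4 0.2089, M+6 0.0328. Base peak = M+2.
P(M+2) = C(3,1) × 0.680^2 × 0.320^1 = 3 × 0.4624 × 0.3200 = 0.443904 (base)
P(M+4) = C(3,2) × 0.680^1 × 0.320^2 = 3 × 0.6800 × 0.1024 = 0.208896
Relative intensity = 0.208896 / 0.443904 × 100 = 47.06

47.06%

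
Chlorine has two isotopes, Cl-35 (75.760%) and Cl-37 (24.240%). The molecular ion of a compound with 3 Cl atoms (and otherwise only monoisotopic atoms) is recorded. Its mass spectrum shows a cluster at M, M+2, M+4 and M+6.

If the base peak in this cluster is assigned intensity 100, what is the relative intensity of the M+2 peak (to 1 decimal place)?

96.0

Term probabilities: M 0.4348, M+2 0.4174, M+4 0.1335, M+6 0.0142. Base peak = M.
P(M) = C(3,0) × 0.75760^3 × 0.24240^0 = 1 × 0.4348304 × 1.0000 = 0.434830 (base)
P(M+2) = C(3,1) × 0.75760^2 × 0.24240^1 = 3 × 0.57395776 × 0.2424 = 0.417382
Relative intensity = 0.417382 / 0.434830 × 100 = 96.0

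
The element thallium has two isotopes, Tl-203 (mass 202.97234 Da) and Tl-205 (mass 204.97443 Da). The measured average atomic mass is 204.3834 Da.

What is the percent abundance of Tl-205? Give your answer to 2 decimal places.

70.48%

With x = fraction of Tl-203 (so Tl-205 is 1 − x):
202.97234·x + 204.97443·(1 − x) = 204.3834
(202.97234 − 204.97443)·x = 204.3834 − 204.97443
x = -0.59103 / -2.00209 = 0.29521 → 29.52% Tl-203, 70.48% Tl-205.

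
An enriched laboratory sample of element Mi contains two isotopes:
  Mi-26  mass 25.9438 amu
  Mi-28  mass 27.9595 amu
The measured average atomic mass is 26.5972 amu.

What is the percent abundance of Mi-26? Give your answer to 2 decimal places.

With x = fraction of Mi-26 (so Mi-28 is 1 − x):
25.9438·x + 27.9595·(1 − x) = 26.5972
(25.9438 − 27.9595)·x = 26.5972 − 27.9595
x = -1.3623 / -2.0157 = 0.67584 → 67.58% Mi-26, 32.42% Mi-28.

67.58%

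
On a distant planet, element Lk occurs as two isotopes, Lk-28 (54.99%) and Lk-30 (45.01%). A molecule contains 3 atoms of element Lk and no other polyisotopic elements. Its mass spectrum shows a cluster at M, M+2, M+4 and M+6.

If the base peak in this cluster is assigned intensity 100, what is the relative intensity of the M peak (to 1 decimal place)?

40.7

Binomial terms of (0.5499 + 0.4501)^3: M 0.1663, M+2 0.4083, M+4 0.3342, M+6 0.0912 → M+2 is the base peak.
P(M+2) = C(3,1) × 0.5499^2 × 0.4501^1 = 3 × 0.30239001 × 0.4501 = 0.408317 (base)
P(M) = C(3,0) × 0.5499^3 × 0.4501^0 = 1 × 0.16628427 × 1.0000 = 0.166284
Relative intensity = 0.166284 / 0.408317 × 100 = 40.7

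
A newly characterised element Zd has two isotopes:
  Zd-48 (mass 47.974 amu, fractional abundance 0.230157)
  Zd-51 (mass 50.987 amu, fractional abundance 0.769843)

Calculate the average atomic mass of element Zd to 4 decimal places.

The abundance-weighted mean is 0.230157 × 47.974 + 0.769843 × 50.987
= 11.04155 + 39.25199 = 50.29354 amu

50.2935 amu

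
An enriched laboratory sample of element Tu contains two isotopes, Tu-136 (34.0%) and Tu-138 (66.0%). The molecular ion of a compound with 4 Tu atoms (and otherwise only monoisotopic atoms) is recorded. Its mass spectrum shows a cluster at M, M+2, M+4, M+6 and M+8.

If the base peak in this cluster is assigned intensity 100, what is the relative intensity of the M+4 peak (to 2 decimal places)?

Binomial terms of (0.340 + 0.660)^4: M 0.0134, M+2 0.1038, M+4 0.3021, M+6 0.3910, M+8 0.1897 → M+6 is the base peak.
P(M+6) = C(4,3) × 0.340^1 × 0.660^3 = 4 × 0.3400 × 0.287496 = 0.390995 (base)
P(M+4) = C(4,2) × 0.340^2 × 0.660^2 = 6 × 0.1156 × 0.4356 = 0.302132
Relative intensity = 0.302132 / 0.390995 × 100 = 77.27

77.27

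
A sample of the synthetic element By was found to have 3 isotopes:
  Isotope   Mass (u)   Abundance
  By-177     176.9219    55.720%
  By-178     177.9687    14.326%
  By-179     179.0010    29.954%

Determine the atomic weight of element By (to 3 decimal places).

Weight each isotope mass by its fractional abundance: 0.55720 × 176.9219 + 0.14326 × 177.9687 + 0.29954 × 179.0010
= 98.58088 + 25.49580 + 53.61796 = 177.69464 u

177.695 u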